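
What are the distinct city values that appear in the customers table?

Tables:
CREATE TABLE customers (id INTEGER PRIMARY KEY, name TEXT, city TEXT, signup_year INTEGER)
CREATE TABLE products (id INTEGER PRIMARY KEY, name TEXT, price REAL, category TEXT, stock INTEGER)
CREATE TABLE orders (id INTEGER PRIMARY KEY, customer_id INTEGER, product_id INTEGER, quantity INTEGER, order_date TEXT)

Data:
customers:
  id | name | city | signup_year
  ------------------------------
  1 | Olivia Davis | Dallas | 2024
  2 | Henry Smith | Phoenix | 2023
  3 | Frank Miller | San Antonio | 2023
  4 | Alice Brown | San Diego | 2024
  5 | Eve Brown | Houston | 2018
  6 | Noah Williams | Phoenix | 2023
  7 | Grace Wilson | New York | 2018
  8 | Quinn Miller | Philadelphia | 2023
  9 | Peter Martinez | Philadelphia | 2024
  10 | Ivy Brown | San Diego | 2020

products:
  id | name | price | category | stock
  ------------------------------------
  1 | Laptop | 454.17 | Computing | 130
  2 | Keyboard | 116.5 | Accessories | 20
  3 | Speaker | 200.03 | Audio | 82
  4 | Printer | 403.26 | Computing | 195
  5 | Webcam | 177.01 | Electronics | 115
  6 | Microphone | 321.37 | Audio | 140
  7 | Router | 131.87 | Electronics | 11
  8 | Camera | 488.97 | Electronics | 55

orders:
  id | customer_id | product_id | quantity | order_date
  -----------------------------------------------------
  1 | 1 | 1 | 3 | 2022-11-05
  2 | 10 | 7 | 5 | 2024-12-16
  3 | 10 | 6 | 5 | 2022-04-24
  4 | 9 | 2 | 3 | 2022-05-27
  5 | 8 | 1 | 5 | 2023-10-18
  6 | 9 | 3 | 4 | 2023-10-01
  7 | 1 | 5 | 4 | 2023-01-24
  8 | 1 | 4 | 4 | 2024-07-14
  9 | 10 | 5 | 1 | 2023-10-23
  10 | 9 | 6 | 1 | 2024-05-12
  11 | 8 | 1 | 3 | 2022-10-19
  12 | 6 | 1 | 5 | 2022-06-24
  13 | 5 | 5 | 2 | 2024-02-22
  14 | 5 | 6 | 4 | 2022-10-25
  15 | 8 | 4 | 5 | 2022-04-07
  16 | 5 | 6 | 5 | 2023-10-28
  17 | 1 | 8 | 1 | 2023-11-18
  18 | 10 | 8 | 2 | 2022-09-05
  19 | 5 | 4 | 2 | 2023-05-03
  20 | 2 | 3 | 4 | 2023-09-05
SELECT DISTINCT city FROM customers

Execution result:
city
Dallas
Phoenix
San Antonio
San Diego
Houston
New York
Philadelphia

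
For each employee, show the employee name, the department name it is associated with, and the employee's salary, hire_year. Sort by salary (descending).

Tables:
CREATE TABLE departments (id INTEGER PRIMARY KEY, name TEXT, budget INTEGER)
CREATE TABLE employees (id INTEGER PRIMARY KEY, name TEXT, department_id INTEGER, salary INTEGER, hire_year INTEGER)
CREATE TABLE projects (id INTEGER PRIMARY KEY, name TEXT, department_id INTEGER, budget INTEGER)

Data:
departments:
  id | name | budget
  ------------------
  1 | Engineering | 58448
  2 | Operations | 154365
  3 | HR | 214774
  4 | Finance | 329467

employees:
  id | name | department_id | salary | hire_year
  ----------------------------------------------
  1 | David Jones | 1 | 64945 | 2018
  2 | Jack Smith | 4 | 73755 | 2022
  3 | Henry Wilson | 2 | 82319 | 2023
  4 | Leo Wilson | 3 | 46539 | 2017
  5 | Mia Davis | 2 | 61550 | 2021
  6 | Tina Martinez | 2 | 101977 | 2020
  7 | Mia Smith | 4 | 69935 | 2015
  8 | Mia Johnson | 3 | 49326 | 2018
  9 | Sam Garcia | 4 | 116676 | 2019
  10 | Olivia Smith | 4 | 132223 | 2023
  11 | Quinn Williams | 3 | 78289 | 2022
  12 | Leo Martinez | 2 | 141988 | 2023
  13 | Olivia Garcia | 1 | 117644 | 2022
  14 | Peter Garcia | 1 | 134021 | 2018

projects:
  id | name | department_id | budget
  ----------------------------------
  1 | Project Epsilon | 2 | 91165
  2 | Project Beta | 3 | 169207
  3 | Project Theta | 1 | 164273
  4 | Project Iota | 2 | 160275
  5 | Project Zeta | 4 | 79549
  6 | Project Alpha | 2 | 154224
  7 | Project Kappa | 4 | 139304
SELECT c.name, p.name AS department, c.salary, c.hire_year FROM employees c JOIN departments p ON c.department_id = p.id ORDER BY c.salary DESC

Execution result:
name | department | salary | hire_year
Leo Martinez | Operations | 141988 | 2023
Peter Garcia | Engineering | 134021 | 2018
Olivia Smith | Finance | 132223 | 2023
Olivia Garcia | Engineering | 117644 | 2022
Sam Garcia | Finance | 116676 | 2019
Tina Martinez | Operations | 101977 | 2020
Henry Wilson | Operations | 82319 | 2023
Quinn Williams | HR | 78289 | 2022
Jack Smith | Finance | 73755 | 2022
Mia Smith | Finance | 69935 | 2015
David Jones | Engineering | 64945 | 2018
Mia Davis | Operations | 61550 | 2021
Mia Johnson | HR | 49326 | 2018
Leo Wilson | HR | 46539 | 2017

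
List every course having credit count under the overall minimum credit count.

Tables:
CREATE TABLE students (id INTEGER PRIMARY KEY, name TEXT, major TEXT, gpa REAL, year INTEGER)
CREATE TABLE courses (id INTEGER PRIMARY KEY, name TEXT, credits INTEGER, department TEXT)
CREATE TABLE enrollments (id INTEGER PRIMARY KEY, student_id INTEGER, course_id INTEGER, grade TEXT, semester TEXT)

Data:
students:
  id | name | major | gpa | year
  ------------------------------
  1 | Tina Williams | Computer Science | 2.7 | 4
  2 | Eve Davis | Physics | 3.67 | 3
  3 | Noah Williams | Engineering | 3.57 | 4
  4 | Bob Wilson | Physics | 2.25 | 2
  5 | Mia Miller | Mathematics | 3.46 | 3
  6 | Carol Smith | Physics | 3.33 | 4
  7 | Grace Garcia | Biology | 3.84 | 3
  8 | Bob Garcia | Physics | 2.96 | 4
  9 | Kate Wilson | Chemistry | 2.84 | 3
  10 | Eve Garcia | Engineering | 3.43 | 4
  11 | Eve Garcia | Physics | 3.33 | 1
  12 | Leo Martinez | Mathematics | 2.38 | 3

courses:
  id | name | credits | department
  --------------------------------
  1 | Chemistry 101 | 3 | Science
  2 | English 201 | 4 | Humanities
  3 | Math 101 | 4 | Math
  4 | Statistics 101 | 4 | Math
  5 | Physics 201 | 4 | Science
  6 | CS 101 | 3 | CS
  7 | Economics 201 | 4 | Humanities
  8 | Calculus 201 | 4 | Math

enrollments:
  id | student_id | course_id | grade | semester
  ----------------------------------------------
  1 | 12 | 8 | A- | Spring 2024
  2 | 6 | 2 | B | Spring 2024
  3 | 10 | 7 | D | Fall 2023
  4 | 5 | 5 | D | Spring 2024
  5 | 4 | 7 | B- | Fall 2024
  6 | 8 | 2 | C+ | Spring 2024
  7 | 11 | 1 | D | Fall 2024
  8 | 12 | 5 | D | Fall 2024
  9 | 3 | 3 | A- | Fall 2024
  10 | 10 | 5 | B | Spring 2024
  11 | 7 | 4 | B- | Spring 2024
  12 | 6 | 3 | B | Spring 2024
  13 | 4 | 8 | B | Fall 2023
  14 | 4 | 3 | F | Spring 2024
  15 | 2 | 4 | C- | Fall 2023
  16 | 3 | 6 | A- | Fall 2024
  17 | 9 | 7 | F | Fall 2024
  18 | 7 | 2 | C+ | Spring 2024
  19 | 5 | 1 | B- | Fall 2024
SELECT name, credits FROM courses WHERE credits < (SELECT MIN(credits) FROM courses)

Execution result:
(no rows)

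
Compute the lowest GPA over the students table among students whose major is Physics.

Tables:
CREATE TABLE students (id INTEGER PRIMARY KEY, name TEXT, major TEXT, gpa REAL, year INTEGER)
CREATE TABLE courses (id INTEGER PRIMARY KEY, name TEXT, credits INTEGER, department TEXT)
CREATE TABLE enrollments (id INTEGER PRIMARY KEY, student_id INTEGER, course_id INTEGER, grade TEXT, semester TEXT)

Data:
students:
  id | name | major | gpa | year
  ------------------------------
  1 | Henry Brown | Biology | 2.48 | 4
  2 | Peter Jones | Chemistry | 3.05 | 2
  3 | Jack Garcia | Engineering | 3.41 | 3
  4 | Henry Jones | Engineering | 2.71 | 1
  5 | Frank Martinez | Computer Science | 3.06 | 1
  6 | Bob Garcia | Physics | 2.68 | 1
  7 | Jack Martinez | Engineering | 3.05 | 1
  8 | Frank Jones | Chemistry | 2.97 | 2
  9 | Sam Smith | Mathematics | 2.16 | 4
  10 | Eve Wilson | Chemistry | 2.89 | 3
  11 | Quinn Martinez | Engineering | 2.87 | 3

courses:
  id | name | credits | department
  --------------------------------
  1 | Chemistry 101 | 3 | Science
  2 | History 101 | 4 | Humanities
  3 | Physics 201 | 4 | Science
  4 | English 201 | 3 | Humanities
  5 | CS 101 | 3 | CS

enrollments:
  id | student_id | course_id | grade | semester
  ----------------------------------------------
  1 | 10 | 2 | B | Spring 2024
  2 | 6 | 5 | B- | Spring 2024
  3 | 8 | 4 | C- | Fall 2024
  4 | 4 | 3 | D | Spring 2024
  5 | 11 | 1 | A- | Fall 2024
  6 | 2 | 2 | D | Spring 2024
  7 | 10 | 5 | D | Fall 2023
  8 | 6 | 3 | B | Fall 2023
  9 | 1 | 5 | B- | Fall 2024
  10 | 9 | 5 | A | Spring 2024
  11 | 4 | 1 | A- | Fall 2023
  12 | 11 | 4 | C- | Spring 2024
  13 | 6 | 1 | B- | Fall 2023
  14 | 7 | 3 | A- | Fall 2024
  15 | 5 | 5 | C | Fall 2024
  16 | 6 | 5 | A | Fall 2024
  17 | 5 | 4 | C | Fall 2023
SELECT MIN(gpa) FROM students WHERE major = 'Physics'

Execution result:
2.68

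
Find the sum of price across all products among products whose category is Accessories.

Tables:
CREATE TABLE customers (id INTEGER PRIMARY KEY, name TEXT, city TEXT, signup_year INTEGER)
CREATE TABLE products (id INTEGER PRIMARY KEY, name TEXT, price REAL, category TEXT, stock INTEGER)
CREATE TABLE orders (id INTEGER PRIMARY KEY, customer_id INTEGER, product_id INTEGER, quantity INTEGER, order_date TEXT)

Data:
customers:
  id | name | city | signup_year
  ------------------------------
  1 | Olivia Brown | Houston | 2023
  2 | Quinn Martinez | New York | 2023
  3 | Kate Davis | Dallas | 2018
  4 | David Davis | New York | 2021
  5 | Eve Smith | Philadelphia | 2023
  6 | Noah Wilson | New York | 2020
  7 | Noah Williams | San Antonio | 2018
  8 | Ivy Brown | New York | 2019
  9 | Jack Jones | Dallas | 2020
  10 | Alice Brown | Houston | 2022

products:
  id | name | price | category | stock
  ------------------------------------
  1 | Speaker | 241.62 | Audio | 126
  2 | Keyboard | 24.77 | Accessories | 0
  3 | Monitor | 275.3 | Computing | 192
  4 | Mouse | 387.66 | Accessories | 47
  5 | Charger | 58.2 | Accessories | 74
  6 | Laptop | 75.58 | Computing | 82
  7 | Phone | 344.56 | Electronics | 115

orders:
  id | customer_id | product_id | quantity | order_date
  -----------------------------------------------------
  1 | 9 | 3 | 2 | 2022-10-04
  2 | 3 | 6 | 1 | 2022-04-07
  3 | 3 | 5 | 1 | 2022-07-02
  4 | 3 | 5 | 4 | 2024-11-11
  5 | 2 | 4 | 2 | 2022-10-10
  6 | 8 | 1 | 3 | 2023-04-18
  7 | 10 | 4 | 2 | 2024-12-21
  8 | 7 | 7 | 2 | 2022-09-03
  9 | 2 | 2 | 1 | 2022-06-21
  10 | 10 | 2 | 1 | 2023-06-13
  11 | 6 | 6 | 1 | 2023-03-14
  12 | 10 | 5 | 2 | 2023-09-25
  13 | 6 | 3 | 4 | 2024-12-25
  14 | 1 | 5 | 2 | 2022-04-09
SELECT SUM(price) FROM products WHERE category = 'Accessories'

Execution result:
470.63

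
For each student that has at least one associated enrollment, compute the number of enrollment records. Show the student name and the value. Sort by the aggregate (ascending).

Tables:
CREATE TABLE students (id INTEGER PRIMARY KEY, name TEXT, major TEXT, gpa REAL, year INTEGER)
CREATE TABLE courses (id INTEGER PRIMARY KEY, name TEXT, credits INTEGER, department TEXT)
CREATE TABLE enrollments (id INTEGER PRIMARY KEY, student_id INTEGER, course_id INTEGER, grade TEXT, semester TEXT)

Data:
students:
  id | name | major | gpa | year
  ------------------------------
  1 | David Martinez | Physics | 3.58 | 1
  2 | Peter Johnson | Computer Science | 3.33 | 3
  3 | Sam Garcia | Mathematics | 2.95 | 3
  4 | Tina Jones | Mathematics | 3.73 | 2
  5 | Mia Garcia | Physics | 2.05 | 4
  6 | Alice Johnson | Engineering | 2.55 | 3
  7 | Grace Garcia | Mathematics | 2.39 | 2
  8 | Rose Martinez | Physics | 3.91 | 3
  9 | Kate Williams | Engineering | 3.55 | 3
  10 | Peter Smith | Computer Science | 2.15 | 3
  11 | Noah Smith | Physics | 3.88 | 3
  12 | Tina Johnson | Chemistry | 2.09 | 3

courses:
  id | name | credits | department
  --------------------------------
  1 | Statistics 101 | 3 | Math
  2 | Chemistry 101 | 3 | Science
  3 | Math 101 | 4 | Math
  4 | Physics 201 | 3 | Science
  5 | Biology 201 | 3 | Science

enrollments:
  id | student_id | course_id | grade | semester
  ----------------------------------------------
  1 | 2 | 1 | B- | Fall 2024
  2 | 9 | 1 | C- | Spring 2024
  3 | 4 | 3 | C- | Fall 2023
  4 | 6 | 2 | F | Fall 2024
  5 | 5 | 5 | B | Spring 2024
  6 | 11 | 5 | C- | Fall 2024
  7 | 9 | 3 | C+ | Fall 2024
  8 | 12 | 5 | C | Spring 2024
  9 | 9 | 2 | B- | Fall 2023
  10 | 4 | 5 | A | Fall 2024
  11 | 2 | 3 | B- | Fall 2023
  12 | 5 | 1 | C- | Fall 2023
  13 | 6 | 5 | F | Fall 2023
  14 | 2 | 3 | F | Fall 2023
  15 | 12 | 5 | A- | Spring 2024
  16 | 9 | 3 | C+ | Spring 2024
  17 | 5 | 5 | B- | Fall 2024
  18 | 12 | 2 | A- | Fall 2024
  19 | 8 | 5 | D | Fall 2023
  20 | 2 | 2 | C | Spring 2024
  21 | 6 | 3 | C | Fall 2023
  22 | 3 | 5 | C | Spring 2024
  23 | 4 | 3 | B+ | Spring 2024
SELECT p.name, COUNT(*) AS n FROM enrollments c JOIN students p ON c.student_id = p.id GROUP BY p.id, p.name ORDER BY n ASC

Execution result:
name | n
Sam Garcia | 1
Rose Martinez | 1
Noah Smith | 1
Tina Jones | 3
Mia Garcia | 3
Alice Johnson | 3
Tina Johnson | 3
Peter Johnson | 4
Kate Williams | 4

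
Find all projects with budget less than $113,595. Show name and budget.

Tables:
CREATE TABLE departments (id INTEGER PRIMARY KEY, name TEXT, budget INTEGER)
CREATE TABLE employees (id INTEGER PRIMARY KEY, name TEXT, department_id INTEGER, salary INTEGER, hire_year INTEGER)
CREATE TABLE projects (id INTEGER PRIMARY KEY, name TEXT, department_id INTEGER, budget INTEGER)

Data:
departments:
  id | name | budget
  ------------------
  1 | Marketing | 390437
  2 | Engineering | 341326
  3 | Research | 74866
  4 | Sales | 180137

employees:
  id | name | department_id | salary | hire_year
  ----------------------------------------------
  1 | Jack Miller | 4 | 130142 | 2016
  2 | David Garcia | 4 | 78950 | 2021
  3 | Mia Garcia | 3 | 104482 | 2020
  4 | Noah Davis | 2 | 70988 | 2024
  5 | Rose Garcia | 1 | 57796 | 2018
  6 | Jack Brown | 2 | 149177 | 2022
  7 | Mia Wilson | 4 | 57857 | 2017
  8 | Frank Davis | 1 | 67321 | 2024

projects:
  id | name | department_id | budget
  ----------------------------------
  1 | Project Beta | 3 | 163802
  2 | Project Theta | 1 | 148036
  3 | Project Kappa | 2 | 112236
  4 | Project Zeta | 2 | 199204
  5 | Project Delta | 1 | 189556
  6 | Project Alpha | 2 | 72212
SELECT name, budget FROM projects WHERE budget < 113595

Execution result:
name | budget
Project Kappa | 112236
Project Alpha | 72212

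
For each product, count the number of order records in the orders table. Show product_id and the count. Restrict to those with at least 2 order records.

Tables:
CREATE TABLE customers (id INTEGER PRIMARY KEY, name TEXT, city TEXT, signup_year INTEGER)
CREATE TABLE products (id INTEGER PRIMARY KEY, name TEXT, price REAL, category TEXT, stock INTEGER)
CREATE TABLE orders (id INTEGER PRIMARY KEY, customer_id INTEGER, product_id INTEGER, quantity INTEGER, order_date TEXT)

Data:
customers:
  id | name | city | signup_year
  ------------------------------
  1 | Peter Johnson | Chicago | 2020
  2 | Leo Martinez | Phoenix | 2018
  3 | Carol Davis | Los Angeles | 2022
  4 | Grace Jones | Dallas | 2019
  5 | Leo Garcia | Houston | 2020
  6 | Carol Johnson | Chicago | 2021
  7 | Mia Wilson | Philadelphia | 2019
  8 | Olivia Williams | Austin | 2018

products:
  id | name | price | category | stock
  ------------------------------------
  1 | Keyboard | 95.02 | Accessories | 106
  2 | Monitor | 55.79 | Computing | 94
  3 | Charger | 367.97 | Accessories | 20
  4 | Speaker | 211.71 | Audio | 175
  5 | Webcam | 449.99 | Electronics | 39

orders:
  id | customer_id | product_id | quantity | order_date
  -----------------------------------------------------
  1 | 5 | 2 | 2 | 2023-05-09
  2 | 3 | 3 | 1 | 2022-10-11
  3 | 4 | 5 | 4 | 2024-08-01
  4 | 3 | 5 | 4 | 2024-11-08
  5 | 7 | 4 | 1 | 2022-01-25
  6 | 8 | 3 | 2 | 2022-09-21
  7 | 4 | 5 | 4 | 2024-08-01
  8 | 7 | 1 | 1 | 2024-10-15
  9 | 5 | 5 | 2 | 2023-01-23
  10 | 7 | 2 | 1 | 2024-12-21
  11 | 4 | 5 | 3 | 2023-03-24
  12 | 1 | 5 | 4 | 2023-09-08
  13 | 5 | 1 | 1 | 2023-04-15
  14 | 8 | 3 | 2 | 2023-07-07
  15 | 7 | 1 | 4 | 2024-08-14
SELECT product_id, COUNT(*) AS order_count FROM orders GROUP BY product_id HAVING COUNT(*) >= 2

Execution result:
product_id | order_count
1 | 3
2 | 2
3 | 3
5 | 6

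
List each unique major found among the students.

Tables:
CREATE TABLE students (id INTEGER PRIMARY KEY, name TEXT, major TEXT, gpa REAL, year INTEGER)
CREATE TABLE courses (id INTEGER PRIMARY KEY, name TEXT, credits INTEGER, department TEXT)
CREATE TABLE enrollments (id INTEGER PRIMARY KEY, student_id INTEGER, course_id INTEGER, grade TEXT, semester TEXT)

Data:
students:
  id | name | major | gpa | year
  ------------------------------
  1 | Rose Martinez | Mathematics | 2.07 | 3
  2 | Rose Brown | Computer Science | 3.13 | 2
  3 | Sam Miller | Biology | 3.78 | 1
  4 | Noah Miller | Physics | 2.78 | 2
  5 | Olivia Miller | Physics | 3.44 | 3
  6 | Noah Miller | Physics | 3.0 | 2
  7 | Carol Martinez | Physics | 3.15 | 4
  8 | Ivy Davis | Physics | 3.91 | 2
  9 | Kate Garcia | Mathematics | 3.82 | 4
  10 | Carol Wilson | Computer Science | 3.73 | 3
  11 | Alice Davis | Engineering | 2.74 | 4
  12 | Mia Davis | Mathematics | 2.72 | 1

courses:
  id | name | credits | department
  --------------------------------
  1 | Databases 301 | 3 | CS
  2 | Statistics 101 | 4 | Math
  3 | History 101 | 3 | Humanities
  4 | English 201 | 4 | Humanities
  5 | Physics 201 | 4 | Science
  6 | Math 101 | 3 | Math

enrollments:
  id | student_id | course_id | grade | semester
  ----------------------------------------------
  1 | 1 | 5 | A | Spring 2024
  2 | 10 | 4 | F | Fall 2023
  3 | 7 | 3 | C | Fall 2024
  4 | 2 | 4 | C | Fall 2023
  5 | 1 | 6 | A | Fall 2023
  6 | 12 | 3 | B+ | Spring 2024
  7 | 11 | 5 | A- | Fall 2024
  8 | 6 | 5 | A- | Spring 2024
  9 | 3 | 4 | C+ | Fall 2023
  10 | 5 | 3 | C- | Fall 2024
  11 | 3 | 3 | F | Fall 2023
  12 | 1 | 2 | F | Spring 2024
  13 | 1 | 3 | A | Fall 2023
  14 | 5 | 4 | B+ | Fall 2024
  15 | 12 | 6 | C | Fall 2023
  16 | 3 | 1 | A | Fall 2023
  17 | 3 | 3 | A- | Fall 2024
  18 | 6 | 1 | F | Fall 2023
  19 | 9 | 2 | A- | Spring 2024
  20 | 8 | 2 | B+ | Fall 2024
SELECT DISTINCT major FROM students

Execution result:
major
Mathematics
Computer Science
Biology
Physics
Engineering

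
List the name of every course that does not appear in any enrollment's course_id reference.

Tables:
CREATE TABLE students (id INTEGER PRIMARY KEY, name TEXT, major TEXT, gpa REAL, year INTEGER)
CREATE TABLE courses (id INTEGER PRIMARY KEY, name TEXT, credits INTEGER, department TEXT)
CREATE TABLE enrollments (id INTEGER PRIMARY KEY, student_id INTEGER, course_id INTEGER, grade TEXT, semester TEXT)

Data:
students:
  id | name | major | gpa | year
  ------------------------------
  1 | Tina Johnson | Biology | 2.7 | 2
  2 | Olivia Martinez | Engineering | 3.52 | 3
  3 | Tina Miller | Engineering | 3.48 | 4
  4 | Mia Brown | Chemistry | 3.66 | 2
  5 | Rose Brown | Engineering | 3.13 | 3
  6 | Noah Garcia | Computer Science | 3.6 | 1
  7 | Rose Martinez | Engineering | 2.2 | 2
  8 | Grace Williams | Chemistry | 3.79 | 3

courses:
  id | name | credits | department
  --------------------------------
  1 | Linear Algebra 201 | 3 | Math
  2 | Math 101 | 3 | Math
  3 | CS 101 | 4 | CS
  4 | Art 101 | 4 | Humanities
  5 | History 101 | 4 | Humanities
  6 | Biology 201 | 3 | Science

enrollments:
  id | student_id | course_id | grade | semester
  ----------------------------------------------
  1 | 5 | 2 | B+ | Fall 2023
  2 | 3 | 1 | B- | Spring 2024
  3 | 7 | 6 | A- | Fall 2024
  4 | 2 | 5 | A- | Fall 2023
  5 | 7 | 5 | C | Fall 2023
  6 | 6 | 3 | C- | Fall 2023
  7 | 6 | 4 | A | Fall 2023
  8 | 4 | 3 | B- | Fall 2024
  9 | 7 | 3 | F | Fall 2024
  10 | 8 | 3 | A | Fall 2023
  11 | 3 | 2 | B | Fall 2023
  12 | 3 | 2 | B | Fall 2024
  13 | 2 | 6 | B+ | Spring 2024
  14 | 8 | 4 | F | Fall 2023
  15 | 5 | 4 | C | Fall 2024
SELECT p.name FROM courses p LEFT JOIN enrollments c ON c.course_id = p.id WHERE c.id IS NULL

Execution result:
(no rows)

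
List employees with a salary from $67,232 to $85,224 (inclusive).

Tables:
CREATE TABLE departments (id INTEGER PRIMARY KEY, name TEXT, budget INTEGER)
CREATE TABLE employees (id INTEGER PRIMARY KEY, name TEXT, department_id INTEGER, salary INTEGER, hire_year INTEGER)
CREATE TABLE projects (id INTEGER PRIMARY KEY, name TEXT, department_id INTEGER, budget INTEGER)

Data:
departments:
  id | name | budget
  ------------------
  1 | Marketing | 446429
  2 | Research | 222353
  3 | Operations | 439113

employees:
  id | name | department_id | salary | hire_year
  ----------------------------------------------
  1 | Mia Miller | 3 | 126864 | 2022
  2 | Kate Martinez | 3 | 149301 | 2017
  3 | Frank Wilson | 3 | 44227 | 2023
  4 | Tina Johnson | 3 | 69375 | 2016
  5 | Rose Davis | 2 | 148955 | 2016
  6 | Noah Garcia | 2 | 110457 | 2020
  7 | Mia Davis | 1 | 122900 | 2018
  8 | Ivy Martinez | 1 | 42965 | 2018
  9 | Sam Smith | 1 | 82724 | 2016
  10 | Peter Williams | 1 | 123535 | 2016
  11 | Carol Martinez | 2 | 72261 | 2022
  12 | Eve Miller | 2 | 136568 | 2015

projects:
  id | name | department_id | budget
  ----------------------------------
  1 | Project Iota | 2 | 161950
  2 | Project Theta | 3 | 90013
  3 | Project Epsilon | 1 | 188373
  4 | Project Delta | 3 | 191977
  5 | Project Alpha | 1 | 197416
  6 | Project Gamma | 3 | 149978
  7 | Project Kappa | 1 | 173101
SELECT name, salary FROM employees WHERE salary BETWEEN 67232 AND 85224

Execution result:
name | salary
Tina Johnson | 69375
Sam Smith | 82724
Carol Martinez | 72261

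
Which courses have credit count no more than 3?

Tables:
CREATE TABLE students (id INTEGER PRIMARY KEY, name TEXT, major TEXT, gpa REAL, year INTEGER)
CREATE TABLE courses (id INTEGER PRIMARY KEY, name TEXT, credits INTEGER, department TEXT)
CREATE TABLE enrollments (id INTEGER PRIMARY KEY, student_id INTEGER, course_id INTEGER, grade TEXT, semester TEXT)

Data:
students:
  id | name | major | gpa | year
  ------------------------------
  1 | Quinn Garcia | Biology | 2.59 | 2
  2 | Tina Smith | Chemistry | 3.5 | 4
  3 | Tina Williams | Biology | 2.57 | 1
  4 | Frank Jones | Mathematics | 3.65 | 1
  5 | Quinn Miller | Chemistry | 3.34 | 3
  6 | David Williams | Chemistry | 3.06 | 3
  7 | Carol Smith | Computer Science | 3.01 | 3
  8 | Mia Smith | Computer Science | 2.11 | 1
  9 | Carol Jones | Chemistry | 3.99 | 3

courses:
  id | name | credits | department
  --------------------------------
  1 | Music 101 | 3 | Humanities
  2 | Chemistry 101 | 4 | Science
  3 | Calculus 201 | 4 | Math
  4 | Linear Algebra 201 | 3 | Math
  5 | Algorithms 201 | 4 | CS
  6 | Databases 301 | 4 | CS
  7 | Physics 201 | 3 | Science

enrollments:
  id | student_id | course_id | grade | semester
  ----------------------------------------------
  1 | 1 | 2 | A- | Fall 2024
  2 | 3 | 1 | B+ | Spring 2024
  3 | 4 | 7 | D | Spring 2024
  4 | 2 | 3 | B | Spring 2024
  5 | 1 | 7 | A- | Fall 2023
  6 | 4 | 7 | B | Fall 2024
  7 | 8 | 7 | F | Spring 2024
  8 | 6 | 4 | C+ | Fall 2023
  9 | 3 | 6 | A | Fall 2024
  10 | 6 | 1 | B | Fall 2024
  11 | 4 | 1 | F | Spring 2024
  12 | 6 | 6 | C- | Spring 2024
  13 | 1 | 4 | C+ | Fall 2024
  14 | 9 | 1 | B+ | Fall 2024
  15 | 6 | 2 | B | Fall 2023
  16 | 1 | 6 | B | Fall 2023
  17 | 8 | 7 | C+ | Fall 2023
SELECT name, credits FROM courses WHERE credits <= 3

Execution result:
name | credits
Music 101 | 3
Linear Algebra 201 | 3
Physics 201 | 3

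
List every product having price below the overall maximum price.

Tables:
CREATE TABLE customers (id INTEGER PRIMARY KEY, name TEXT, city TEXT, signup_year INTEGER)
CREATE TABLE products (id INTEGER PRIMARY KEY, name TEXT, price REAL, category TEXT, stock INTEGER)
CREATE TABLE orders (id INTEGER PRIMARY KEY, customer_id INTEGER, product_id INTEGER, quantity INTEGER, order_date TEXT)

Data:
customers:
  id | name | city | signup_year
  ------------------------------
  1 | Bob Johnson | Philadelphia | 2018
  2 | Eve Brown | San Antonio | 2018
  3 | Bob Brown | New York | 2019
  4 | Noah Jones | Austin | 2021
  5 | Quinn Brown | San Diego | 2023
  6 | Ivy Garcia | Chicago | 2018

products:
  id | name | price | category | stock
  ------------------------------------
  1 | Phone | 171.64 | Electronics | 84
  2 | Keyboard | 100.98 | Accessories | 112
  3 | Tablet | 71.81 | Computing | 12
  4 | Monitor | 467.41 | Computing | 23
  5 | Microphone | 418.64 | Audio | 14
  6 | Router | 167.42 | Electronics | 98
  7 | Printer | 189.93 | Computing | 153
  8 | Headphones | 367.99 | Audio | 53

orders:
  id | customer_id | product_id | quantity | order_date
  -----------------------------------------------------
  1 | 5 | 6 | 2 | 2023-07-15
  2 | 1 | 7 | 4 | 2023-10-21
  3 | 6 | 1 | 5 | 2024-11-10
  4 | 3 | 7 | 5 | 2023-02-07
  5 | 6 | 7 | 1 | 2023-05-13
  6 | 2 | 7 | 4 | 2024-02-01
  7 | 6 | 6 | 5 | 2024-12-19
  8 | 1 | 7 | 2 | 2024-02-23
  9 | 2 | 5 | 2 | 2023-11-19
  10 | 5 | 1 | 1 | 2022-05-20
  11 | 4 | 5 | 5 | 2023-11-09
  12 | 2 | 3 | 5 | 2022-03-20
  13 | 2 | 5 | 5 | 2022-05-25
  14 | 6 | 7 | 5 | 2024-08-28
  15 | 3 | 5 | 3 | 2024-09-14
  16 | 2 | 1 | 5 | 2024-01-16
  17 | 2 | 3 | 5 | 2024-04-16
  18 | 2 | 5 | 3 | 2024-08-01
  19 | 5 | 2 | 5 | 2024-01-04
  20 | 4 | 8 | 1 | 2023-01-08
SELECT name, price FROM products WHERE price < (SELECT MAX(price) FROM products)

Execution result:
name | price
Phone | 171.64
Keyboard | 100.98
Tablet | 71.81
Microphone | 418.64
Router | 167.42
Printer | 189.93
Headphones | 367.99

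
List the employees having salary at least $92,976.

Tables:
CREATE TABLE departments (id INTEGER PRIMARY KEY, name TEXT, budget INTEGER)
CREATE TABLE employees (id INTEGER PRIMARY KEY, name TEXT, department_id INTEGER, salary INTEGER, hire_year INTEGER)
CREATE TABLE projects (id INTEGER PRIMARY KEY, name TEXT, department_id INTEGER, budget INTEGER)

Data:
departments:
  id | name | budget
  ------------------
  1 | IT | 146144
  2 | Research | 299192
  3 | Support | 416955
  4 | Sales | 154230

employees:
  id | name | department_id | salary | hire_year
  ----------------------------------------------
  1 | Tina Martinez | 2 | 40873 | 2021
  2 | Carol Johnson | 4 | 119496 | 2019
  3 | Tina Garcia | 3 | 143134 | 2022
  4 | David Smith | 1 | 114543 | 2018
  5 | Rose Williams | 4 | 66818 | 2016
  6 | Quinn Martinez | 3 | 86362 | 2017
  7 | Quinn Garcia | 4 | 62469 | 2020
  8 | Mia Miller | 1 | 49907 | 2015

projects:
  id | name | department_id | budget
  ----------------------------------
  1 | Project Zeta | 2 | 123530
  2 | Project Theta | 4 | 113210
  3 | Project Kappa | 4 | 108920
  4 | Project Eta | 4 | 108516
SELECT name, salary FROM employees WHERE salary >= 92976

Execution result:
name | salary
Carol Johnson | 119496
Tina Garcia | 143134
David Smith | 114543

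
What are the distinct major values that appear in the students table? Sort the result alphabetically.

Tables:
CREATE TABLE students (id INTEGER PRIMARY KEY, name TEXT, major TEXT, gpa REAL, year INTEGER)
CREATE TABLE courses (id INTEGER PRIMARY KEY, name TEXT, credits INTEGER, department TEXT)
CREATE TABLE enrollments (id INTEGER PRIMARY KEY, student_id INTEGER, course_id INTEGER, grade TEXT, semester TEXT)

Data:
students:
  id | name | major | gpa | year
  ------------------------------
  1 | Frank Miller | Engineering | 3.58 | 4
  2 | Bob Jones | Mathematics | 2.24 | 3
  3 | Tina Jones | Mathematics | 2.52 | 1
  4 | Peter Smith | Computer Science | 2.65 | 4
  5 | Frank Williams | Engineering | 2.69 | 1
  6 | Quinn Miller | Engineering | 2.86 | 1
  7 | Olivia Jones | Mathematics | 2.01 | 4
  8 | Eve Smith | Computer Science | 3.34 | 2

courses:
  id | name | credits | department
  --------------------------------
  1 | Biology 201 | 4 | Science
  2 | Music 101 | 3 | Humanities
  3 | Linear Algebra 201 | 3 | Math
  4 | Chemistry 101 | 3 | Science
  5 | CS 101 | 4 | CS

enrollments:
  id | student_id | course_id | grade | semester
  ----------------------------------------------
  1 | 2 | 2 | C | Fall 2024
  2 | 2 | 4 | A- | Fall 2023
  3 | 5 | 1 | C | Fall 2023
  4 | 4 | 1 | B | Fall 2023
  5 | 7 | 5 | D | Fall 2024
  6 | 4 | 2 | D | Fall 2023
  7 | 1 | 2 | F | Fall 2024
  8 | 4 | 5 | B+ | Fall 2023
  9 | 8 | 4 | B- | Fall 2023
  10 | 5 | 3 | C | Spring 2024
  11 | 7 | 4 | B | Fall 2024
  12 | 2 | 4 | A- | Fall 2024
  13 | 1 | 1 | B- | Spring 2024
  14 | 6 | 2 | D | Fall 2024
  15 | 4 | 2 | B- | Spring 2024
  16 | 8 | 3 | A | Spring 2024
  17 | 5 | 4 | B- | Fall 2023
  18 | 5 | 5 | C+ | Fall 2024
SELECT DISTINCT major FROM students ORDER BY major

Execution result:
major
Computer Science
Engineering
Mathematics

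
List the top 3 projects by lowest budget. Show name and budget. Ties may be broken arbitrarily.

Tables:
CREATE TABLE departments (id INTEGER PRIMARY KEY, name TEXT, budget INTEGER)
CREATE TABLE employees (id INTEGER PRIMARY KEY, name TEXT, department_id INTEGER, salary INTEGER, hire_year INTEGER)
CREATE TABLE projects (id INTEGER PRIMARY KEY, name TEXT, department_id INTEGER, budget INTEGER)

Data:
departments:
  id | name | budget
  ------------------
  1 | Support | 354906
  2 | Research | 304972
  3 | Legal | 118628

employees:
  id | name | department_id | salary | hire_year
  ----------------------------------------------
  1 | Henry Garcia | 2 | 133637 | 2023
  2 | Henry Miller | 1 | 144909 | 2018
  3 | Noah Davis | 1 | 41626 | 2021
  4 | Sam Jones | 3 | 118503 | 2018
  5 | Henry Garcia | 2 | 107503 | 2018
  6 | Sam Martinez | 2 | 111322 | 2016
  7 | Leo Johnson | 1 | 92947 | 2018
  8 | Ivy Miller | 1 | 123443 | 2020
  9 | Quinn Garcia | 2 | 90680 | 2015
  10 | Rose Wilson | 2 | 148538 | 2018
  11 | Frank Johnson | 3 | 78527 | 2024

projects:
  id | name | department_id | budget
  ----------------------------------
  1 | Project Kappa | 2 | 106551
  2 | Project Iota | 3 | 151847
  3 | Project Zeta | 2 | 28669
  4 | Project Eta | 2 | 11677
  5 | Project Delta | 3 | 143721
SELECT name, budget FROM projects ORDER BY budget ASC LIMIT 3

Execution result:
name | budget
Project Eta | 11677
Project Zeta | 28669
Project Kappa | 106551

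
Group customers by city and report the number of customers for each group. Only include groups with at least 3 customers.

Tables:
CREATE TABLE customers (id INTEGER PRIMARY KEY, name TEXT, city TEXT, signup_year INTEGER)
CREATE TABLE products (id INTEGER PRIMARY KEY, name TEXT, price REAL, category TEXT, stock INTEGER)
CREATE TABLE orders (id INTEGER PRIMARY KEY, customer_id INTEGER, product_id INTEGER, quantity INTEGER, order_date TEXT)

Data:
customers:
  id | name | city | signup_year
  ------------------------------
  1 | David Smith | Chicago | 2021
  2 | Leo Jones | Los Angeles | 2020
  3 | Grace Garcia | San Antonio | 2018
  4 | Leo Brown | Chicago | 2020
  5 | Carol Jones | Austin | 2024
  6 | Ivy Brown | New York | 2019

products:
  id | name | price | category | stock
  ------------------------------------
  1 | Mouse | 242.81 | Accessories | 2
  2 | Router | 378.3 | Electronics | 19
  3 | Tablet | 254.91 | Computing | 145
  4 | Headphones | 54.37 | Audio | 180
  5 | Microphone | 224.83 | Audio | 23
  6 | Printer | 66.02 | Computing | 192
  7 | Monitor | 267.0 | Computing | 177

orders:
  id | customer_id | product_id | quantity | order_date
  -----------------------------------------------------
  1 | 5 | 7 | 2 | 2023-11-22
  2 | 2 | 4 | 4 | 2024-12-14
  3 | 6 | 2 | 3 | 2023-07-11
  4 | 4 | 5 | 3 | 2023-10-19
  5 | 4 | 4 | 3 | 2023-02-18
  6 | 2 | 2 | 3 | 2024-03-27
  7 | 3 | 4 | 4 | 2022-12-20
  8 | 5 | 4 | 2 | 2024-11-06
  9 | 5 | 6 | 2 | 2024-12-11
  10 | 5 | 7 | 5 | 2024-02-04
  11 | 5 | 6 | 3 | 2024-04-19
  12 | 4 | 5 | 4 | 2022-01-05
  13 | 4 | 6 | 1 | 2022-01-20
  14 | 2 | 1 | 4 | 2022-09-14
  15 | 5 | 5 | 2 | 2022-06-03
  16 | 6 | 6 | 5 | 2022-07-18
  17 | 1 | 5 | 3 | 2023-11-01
SELECT city, COUNT(*) AS n FROM customers GROUP BY city HAVING COUNT(*) >= 3

Execution result:
(no rows)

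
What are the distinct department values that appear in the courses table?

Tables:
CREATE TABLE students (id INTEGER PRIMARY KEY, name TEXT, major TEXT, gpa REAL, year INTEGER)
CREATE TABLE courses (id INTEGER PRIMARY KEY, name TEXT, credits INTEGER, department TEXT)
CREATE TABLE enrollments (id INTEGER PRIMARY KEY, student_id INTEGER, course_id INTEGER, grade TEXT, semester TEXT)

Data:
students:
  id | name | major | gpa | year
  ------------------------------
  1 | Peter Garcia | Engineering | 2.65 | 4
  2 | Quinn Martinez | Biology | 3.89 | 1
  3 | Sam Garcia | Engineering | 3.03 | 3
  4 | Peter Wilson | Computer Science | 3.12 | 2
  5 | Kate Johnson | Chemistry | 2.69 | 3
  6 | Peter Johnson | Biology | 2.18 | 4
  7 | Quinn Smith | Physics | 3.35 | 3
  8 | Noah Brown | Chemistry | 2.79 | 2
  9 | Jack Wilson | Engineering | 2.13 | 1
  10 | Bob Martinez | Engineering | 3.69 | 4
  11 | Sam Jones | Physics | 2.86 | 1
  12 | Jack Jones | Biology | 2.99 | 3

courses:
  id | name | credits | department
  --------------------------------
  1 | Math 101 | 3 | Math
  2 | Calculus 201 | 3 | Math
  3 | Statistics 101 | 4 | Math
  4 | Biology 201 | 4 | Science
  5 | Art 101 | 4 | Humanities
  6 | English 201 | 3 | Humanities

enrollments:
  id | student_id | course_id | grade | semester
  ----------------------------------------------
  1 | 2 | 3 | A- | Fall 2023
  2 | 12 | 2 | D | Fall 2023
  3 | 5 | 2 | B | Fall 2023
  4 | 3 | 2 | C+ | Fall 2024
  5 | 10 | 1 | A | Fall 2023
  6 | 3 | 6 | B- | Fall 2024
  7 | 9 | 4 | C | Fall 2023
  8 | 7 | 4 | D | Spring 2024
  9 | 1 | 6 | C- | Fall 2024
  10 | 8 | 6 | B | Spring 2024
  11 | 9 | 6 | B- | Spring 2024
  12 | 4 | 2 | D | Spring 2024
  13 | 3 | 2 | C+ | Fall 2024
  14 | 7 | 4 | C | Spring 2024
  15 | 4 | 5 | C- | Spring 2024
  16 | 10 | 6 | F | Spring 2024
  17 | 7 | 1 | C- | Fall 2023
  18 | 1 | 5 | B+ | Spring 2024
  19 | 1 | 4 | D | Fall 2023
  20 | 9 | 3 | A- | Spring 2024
SELECT DISTINCT department FROM courses

Execution result:
department
Math
Science
Humanities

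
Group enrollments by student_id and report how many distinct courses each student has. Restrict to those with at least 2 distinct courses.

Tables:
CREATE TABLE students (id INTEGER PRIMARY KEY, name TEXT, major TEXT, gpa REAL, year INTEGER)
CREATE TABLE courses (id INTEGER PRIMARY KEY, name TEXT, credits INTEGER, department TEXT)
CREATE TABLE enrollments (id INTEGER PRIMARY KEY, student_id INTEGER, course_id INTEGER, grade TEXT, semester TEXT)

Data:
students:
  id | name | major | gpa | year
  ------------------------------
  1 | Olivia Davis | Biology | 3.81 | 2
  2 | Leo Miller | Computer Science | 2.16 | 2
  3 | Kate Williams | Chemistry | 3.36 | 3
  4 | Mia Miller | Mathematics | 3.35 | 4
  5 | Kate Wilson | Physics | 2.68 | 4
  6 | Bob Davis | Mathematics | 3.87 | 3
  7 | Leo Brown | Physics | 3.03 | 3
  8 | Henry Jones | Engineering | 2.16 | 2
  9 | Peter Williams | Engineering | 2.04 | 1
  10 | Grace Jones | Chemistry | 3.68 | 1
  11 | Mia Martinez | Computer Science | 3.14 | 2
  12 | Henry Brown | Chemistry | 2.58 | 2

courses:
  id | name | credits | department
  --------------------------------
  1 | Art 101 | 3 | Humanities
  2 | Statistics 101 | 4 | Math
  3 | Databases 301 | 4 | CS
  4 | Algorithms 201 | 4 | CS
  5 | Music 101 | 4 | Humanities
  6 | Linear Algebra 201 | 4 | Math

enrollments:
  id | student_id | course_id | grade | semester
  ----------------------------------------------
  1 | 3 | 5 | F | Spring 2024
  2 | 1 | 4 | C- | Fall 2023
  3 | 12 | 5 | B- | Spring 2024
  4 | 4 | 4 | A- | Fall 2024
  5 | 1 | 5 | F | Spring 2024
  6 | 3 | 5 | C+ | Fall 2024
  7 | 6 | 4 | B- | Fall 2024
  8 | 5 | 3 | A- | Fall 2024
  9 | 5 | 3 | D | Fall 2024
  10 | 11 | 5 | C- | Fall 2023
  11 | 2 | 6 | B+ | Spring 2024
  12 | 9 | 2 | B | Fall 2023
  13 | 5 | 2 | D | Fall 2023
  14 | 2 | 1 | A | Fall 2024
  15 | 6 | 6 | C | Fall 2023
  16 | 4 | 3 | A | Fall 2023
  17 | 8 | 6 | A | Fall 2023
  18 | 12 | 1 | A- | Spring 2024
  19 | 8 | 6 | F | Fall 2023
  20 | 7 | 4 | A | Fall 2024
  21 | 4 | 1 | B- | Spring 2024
SELECT student_id, COUNT(DISTINCT course_id) AS distinct_course_count FROM enrollments GROUP BY student_id HAVING COUNT(DISTINCT course_id) >= 2

Execution result:
student_id | distinct_course_count
1 | 2
2 | 2
4 | 3
5 | 2
6 | 2
12 | 2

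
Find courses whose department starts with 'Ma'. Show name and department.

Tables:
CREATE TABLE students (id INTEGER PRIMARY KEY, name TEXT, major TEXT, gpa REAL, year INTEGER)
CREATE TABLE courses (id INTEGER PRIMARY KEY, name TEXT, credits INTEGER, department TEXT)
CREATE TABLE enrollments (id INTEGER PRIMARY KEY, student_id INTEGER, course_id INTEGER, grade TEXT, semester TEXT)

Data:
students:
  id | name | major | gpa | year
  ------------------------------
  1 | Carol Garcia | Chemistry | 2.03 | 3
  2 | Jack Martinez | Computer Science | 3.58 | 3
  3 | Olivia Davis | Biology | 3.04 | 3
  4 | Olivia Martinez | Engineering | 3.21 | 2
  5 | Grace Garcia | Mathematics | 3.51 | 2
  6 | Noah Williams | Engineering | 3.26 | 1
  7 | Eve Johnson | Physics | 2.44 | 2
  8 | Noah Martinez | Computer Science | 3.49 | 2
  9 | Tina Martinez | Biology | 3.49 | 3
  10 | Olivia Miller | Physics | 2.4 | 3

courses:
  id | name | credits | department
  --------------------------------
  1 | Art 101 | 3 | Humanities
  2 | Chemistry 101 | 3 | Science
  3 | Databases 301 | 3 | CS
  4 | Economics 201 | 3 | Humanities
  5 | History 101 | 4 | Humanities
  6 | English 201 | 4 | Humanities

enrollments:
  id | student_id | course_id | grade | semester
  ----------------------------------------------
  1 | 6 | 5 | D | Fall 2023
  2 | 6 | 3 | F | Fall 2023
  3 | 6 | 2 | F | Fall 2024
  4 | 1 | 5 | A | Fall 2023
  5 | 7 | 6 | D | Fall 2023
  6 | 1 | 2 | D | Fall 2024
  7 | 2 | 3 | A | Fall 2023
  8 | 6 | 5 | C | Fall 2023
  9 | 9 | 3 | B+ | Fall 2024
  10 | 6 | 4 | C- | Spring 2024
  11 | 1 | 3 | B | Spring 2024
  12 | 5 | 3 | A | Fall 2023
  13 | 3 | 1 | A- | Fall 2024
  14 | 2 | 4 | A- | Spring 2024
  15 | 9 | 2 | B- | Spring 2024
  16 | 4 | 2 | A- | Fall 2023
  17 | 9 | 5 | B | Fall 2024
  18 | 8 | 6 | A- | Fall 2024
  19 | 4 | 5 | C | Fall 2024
SELECT name, department FROM courses WHERE department LIKE 'Ma%'

Execution result:
(no rows)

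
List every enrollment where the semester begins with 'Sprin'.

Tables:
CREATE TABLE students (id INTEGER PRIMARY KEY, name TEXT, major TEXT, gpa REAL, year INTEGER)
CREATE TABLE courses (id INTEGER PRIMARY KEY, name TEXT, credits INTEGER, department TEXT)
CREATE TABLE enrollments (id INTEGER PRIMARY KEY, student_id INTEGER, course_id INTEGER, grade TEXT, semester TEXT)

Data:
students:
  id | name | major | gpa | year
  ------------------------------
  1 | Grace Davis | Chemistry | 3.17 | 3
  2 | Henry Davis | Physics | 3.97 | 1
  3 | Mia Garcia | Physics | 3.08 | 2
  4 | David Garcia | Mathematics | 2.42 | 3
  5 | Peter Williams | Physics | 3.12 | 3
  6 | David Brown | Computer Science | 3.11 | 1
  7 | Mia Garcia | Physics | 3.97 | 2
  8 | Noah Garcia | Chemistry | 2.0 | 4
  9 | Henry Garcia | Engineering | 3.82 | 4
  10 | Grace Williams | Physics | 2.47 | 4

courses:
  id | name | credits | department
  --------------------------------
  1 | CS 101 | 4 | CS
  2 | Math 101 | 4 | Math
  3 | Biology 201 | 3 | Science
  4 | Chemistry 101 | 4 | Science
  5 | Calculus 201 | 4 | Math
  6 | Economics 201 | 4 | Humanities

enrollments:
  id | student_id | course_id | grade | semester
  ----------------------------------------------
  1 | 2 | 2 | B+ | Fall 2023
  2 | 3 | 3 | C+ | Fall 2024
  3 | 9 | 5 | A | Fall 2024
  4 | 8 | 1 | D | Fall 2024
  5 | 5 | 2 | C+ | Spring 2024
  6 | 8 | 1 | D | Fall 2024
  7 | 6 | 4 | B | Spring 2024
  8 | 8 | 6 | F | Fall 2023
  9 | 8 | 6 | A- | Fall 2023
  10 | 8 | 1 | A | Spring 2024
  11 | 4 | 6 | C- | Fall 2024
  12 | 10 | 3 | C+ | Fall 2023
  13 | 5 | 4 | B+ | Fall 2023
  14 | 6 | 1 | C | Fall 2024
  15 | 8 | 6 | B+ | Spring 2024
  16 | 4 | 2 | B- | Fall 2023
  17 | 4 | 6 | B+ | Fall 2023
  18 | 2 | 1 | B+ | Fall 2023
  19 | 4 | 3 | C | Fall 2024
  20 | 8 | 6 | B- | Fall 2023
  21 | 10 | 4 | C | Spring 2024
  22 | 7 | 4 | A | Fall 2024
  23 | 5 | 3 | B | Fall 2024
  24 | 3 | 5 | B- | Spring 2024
SELECT id, semester FROM enrollments WHERE semester LIKE 'Sprin%'

Execution result:
id | semester
5 | Spring 2024
7 | Spring 2024
10 | Spring 2024
15 | Spring 2024
21 | Spring 2024
24 | Spring 2024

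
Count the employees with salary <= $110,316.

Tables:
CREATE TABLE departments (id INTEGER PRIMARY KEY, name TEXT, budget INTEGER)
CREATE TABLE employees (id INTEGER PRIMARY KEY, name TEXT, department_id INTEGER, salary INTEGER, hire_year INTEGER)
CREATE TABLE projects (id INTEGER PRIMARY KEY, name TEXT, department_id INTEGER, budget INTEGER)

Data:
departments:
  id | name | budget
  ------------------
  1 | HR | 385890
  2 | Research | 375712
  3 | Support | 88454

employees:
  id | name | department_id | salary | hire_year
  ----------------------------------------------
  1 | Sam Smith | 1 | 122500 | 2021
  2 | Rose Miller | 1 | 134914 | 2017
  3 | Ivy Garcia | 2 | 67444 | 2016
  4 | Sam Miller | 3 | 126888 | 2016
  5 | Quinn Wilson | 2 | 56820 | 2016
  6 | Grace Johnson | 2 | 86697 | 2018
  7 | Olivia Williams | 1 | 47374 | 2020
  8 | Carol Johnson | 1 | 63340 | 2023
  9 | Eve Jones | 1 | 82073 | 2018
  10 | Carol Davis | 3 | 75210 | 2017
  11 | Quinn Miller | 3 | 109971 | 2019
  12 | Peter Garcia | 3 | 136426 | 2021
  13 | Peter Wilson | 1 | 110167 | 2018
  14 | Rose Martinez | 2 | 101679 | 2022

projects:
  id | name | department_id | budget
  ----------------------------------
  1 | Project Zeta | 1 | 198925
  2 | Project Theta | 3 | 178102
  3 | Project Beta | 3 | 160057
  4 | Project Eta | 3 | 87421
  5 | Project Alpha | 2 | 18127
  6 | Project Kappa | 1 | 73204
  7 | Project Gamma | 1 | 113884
SELECT COUNT(*) FROM employees WHERE salary <= 110316

Execution result:
10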